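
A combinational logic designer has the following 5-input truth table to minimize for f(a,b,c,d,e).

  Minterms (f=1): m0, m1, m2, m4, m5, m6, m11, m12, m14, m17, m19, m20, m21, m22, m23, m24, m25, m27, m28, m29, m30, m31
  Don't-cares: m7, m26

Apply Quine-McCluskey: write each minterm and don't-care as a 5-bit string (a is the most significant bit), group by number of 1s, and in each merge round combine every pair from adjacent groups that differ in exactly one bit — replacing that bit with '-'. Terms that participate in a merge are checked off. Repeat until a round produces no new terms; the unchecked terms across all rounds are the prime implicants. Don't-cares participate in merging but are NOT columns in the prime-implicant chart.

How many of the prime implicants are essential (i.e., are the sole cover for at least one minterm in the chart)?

5

size-2^0 implicants → 00000(✓)  00001(✓)  00010(✓)  00100(✓)  00101(✓)  00110(✓)  00111(✓)  01011(✓)  01100(✓)  01110(✓)  10001(✓)  10011(✓)  10100(✓)  10101(✓)  10110(✓)  10111(✓)  11000(✓)  11001(✓)  11010(✓)  11011(✓)  11100(✓)  11101(✓)  11110(✓)  11111(✓)
size-2^1 implicants → -0001(✓)  -0100(✓)  -0101(✓)  -0110(✓)  -0111(✓)  -1011  -1100(✓)  -1110(✓)  0-100(✓)  0-110(✓)  00-00(✓)  00-01(✓)  00-10(✓)  000-0(✓)  0000-(✓)  001-0(✓)  001-1(✓)  0010-(✓)  0011-(✓)  011-0(✓)  1-001(✓)  1-011(✓)  1-100(✓)  1-101(✓)  1-110(✓)  1-111(✓)  10-01(✓)  10-11(✓)  100-1(✓)  101-0(✓)  101-1(✓)  1010-(✓)  1011-(✓)  11-00(✓)  11-01(✓)  11-10(✓)  11-11(✓)  110-0(✓)  110-1(✓)  1100-(✓)  1101-(✓)  111-0(✓)  111-1(✓)  1110-(✓)  1111-(✓)
size-2^2 implicants → --100(✓)  --110(✓)  -0-01  -01-0(✓)  -01-1(✓)  -010-(✓)  -011-(✓)  -11-0(✓)  0-1-0(✓)  00--0  00-0-  001--(✓)  1--01(✓)  1--11(✓)  1-0-1(✓)  1-1-0(✓)  1-1-1(✓)  1-10-(✓)  1-11-(✓)  10--1(✓)  101--(✓)  11--0(✓)  11--1(✓)  11-0-(✓)  11-1-(✓)  110--(✓)  111--(✓)
size-2^3 implicants → --1-0  -01--  1---1  1-1--  11---
Unchecked terms (primes): --1-0, -0-01, -01--, -1011, 00--0, 00-0-, 1---1, 1-1--, 11---
Minterm coverage:
  m0 ⊆ 00--0,00-0-
  m1 ⊆ -0-01,00-0-
  m2 ⊆ 00--0 [E]
  m4 ⊆ --1-0,-01--,00--0,00-0-
  m5 ⊆ -0-01,-01--,00-0-
  m6 ⊆ --1-0,-01--,00--0
  m11 ⊆ -1011 [E]
  m12 ⊆ --1-0 [E]
  m14 ⊆ --1-0 [E]
  m17 ⊆ -0-01,1---1
  m19 ⊆ 1---1 [E]
  m20 ⊆ --1-0,-01--,1-1--
  m21 ⊆ -0-01,-01--,1---1,1-1--
  m22 ⊆ --1-0,-01--,1-1--
  m23 ⊆ -01--,1---1,1-1--
  m24 ⊆ 11--- [E]
  m25 ⊆ 1---1,11---
  m27 ⊆ -1011,1---1,11---
  m28 ⊆ --1-0,1-1--,11---
  m29 ⊆ 1---1,1-1--,11---
  m30 ⊆ --1-0,1-1--,11---
  m31 ⊆ 1---1,1-1--,11---
E = {--1-0, -1011, 00--0, 1---1, 11---}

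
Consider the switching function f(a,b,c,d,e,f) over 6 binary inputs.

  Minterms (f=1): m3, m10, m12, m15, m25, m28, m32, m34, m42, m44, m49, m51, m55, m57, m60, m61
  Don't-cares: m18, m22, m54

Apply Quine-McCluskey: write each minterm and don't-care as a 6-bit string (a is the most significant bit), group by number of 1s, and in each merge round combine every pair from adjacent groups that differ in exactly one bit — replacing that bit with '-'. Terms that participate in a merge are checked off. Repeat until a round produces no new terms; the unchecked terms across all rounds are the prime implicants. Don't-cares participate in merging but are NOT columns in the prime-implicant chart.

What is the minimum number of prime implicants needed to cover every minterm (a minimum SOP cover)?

[col 0] 000011, 001010*, 001100*, 001111, 010010*, 010110*, 011001*, 011100*, 100000*, 100010*, 101010*, 101100*, 110001*, 110011*, 110110*, 110111*, 111001*, 111100*, 111101*
[col 1] -01010, -01100*, -10110, -11001, -11100*, 0-1100*, 010-10, 1-1100*, 10-010, 1000-0, 11-001, 110-11, 1100-1, 11011-, 111-01, 11110-
[col 2] --1100
Prime implicants: --1100, -01010, -10110, -11001, 000011, 001111, 010-10, 10-010, 1000-0, 11-001, 110-11, 1100-1, 11011-, 111-01, 11110-
PI chart (minterm → PIs covering it):
  3 | 000011  (sole → essential)
  10 | -01010  (sole → essential)
  12 | --1100  (sole → essential)
  15 | 001111  (sole → essential)
  25 | -11001  (sole → essential)
  28 | --1100  (sole → essential)
  32 | 1000-0  (sole → essential)
  34 | 10-010,1000-0
  42 | -01010,10-010
  44 | --1100  (sole → essential)
  49 | 11-001,1100-1
  51 | 110-11,1100-1
  55 | 110-11,11011-
  57 | -11001,11-001,111-01
  60 | --1100,11110-
  61 | 111-01,11110-
Essential prime implicants: --1100, -01010, -11001, 000011, 001111, 1000-0
Petrick residual → 11-001, 110-11, 111-01
Minimum SOP uses 9 PIs: cde'f' + b'cd'ef' + bcd'e'f + a'b'c'd'ef + a'b'cdef + ab'c'd'f' + abd'e'f + abc'ef + abce'f

9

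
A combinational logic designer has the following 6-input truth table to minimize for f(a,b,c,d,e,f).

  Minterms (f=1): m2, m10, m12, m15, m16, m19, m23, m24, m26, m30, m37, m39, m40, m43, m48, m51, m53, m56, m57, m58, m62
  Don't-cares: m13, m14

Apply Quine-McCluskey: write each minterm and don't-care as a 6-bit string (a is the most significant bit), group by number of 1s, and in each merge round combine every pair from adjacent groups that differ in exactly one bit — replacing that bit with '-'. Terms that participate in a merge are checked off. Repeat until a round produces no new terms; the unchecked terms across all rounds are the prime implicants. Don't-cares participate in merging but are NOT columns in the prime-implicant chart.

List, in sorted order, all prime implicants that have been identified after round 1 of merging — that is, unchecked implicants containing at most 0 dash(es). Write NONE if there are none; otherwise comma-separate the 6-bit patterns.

101011

[col 0] 000010*, 001010*, 001100*, 001101*, 001110*, 001111*, 010000*, 010011*, 010111*, 011000*, 011010*, 011110*, 100101*, 100111*, 101000*, 101011, 110000*, 110011*, 110101*, 111000*, 111001*, 111010*, 111110*
[col 1] -10000*, -10011, -11000*, -11010*, -11110*, 0-1010*, 0-1110*, 00-010, 001-10*, 0011-0*, 0011-1*, 00110-*, 00111-*, 01-000*, 010-11, 011-10*, 0110-0*, 1-0101, 1-1000, 1001-1, 11-000*, 111-10*, 1110-0*, 11100-
[col 2] -1-000, -11-10, -110-0, 0-1-10, 0011--
Prime implicants: -1-000, -10011, -11-10, -110-0, 0-1-10, 00-010, 0011--, 010-11, 1-0101, 1-1000, 1001-1, 101011, 11100-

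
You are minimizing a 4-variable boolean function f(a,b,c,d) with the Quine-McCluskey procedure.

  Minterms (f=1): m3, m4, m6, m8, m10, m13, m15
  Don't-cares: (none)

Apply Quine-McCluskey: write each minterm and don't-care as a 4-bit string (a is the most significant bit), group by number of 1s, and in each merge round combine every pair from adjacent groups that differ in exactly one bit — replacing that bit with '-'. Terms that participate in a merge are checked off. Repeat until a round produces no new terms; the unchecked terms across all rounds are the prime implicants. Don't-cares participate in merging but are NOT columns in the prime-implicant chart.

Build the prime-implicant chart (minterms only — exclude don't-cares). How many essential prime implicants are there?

4

[col 0] 0011, 0100*, 0110*, 1000*, 1010*, 1101*, 1111*
[col 1] 01-0, 10-0, 11-1
Prime implicants: 0011, 01-0, 10-0, 11-1
PI chart (minterm → PIs covering it):
  3 | 0011  (sole → essential)
  4 | 01-0  (sole → essential)
  6 | 01-0  (sole → essential)
  8 | 10-0  (sole → essential)
  10 | 10-0  (sole → essential)
  13 | 11-1  (sole → essential)
  15 | 11-1  (sole → essential)
Essential prime implicants: 0011, 01-0, 10-0, 11-1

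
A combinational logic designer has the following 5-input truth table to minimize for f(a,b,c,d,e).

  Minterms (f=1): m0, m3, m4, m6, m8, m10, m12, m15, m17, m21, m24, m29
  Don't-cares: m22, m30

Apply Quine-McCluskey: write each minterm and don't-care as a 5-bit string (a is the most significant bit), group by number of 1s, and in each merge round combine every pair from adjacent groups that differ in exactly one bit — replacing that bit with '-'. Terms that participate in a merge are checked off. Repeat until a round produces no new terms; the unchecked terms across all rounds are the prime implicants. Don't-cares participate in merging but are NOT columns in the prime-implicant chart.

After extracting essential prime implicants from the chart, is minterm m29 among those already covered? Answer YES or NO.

YES

size-2^0 implicants → 00000(✓)  00011  00100(✓)  00110(✓)  01000(✓)  01010(✓)  01100(✓)  01111  10001(✓)  10101(✓)  10110(✓)  11000(✓)  11101(✓)  11110(✓)
size-2^1 implicants → -0110  -1000  0-000(✓)  0-100(✓)  00-00(✓)  001-0  01-00(✓)  010-0  1-101  1-110  10-01
size-2^2 implicants → 0--00
Unchecked terms (primes): -0110, -1000, 0--00, 00011, 001-0, 010-0, 01111, 1-101, 1-110, 10-01
Minterm coverage:
  m0 ⊆ 0--00 [E]
  m3 ⊆ 00011 [E]
  m4 ⊆ 0--00,001-0
  m6 ⊆ -0110,001-0
  m8 ⊆ -1000,0--00,010-0
  m10 ⊆ 010-0 [E]
  m12 ⊆ 0--00 [E]
  m15 ⊆ 01111 [E]
  m17 ⊆ 10-01 [E]
  m21 ⊆ 1-101,10-01
  m24 ⊆ -1000 [E]
  m29 ⊆ 1-101 [E]
E = {-1000, 0--00, 00011, 010-0, 01111, 1-101, 10-01}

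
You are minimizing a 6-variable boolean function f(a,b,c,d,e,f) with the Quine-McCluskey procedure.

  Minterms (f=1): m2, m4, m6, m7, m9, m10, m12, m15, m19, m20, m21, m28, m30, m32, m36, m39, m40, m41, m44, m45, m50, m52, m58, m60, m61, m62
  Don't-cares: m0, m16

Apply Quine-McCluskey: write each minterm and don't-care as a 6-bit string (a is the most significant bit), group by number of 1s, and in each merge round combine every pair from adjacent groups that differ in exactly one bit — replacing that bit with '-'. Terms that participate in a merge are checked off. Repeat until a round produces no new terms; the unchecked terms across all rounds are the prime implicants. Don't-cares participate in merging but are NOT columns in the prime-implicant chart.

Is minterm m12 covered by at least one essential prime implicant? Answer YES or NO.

YES

Round 0: 000000✓ 000010✓ 000100✓ 000110✓ 000111✓ 001001✓ 001010✓ 001100✓ 001111✓ 010000✓ 010011 010100✓ 010101✓ 011100✓ 011110✓ 100000✓ 100100✓ 100111✓ 101000✓ 101001✓ 101100✓ 101101✓ 110010✓ 110100✓ 111010✓ 111100✓ 111101✓ 111110✓
Round 1: -00000✓ -00100✓ -00111 -01001 -01100✓ -10100✓ -11100✓ -11110✓ 0-0000✓ 0-0100✓ 0-1100✓ 00-010 00-100✓ 00-111 000-00✓ 000-10✓ 0000-0✓ 0001-0✓ 00011- 01-100✓ 010-00✓ 01010- 0111-0✓ 1-0100✓ 1-1100✓ 1-1101✓ 10-000✓ 10-100✓ 100-00✓ 101-00✓ 101-01✓ 10100-✓ 10110-✓ 11-010 11-100✓ 111-10 1111-0✓ 11110-✓
Round 2: --0100✓ --1100✓ -0-100✓ -00-00 -1-100✓ -111-0 0--100✓ 0-0-00 000--0 1--100✓ 1-110- 10--00 101-0-
Round 3: ---100
PIs = {---100, -00-00, -00111, -01001, -111-0, 0-0-00, 00-010, 00-111, 000--0, 00011-, 010011, 01010-, 1-110-, 10--00, 101-0-, 11-010, 111-10}
Coverage chart:
  m2: 00-010,000--0
  m4: ---100,-00-00,0-0-00,000--0
  m6: 000--0,00011-
  m7: -00111,00-111,00011-
  m9: -01001 ←essential
  m10: 00-010 ←essential
  m12: ---100 ←essential
  m15: 00-111 ←essential
  m19: 010011 ←essential
  m20: ---100,0-0-00,01010-
  m21: 01010- ←essential
  m28: ---100,-111-0
  m30: -111-0 ←essential
  m32: -00-00,10--00
  m36: ---100,-00-00,10--00
  m39: -00111 ←essential
  m40: 10--00,101-0-
  m41: -01001,101-0-
  m44: ---100,1-110-,10--00,101-0-
  m45: 1-110-,101-0-
  m50: 11-010 ←essential
  m52: ---100 ←essential
  m58: 11-010,111-10
  m60: ---100,-111-0,1-110-
  m61: 1-110- ←essential
  m62: -111-0,111-10
Essential: ---100, -00111, -01001, -111-0, 00-010, 00-111, 010011, 01010-, 1-110-, 11-010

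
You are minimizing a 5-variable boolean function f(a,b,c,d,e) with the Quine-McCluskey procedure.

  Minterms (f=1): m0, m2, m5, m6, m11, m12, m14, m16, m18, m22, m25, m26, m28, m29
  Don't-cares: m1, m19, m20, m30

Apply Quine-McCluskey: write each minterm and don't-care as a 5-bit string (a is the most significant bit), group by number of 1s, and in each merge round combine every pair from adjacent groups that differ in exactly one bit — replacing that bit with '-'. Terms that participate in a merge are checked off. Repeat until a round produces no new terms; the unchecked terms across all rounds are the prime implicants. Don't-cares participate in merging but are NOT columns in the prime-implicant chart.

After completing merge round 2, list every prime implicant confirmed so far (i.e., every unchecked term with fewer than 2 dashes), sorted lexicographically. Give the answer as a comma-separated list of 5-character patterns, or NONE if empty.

size-2^0 implicants → 00000(✓)  00001(✓)  00010(✓)  00101(✓)  00110(✓)  01011  01100(✓)  01110(✓)  10000(✓)  10010(✓)  10011(✓)  10100(✓)  10110(✓)  11001(✓)  11010(✓)  11100(✓)  11101(✓)  11110(✓)
size-2^1 implicants → -0000(✓)  -0010(✓)  -0110(✓)  -1100(✓)  -1110(✓)  0-110(✓)  00-01  00-10(✓)  000-0(✓)  0000-  011-0(✓)  1-010(✓)  1-100(✓)  1-110(✓)  10-00(✓)  10-10(✓)  100-0(✓)  1001-  101-0(✓)  11-01  11-10(✓)  111-0(✓)  1110-
size-2^2 implicants → --110  -0-10  -00-0  -11-0  1--10  1-1-0  10--0
Unchecked terms (primes): --110, -0-10, -00-0, -11-0, 00-01, 0000-, 01011, 1--10, 1-1-0, 10--0, 1001-, 11-01, 1110-

00-01, 0000-, 01011, 1001-, 11-01, 1110-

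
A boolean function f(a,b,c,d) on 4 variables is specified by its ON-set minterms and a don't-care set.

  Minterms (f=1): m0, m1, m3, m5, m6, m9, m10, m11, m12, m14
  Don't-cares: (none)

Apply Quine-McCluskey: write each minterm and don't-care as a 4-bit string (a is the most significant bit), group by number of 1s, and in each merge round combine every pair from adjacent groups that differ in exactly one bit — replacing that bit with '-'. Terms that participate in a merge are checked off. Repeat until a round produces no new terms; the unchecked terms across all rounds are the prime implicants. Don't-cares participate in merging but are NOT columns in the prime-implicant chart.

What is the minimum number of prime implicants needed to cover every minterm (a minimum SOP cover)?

Round 0: 0000✓ 0001✓ 0011✓ 0101✓ 0110✓ 1001✓ 1010✓ 1011✓ 1100✓ 1110✓
Round 1: -001✓ -011✓ -110 0-01 00-1✓ 000- 1-10 10-1✓ 101- 11-0
Round 2: -0-1
PIs = {-0-1, -110, 0-01, 000-, 1-10, 101-, 11-0}
Coverage chart:
  m0: 000- ←essential
  m1: -0-1,0-01,000-
  m3: -0-1 ←essential
  m5: 0-01 ←essential
  m6: -110 ←essential
  m9: -0-1 ←essential
  m10: 1-10,101-
  m11: -0-1,101-
  m12: 11-0 ←essential
  m14: -110,1-10,11-0
Essential: -0-1, -110, 0-01, 000-, 11-0
Petrick residual → 1-10
Min cover (6 terms): b'd + bcd' + a'c'd + a'b'c' + acd' + abd'

6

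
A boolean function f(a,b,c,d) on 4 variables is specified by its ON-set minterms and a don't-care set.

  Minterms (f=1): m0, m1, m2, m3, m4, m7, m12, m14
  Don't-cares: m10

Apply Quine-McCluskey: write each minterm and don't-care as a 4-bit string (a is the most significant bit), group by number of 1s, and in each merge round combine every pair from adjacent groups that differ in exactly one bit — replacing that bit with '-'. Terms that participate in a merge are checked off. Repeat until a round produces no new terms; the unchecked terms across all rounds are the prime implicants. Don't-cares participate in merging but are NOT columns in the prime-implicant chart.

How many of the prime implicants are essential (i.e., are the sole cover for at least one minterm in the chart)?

2

[col 0] 0000*, 0001*, 0010*, 0011*, 0100*, 0111*, 1010*, 1100*, 1110*
[col 1] -010, -100, 0-00, 0-11, 00-0*, 00-1*, 000-*, 001-*, 1-10, 11-0
[col 2] 00--
Prime implicants: -010, -100, 0-00, 0-11, 00--, 1-10, 11-0
PI chart (minterm → PIs covering it):
  0 | 0-00,00--
  1 | 00--  (sole → essential)
  2 | -010,00--
  3 | 0-11,00--
  4 | -100,0-00
  7 | 0-11  (sole → essential)
  12 | -100,11-0
  14 | 1-10,11-0
Essential prime implicants: 0-11, 00--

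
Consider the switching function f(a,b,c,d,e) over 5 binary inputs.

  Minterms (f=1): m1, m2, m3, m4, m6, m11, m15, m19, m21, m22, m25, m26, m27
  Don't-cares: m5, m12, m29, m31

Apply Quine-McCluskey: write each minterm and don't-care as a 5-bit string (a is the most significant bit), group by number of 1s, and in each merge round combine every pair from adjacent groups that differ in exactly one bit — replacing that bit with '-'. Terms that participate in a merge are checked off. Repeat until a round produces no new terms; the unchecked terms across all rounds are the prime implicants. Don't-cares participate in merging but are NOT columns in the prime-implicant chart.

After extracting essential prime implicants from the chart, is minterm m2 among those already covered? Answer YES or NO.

size-2^0 implicants → 00001(✓)  00010(✓)  00011(✓)  00100(✓)  00101(✓)  00110(✓)  01011(✓)  01100(✓)  01111(✓)  10011(✓)  10101(✓)  10110(✓)  11001(✓)  11010(✓)  11011(✓)  11101(✓)  11111(✓)
size-2^1 implicants → -0011(✓)  -0101  -0110  -1011(✓)  -1111(✓)  0-011(✓)  0-100  00-01  00-10  000-1  0001-  001-0  0010-  01-11(✓)  1-011(✓)  1-101  11-01(✓)  11-11(✓)  110-1(✓)  1101-  111-1(✓)
size-2^2 implicants → --011  -1-11  11--1
Unchecked terms (primes): --011, -0101, -0110, -1-11, 0-100, 00-01, 00-10, 000-1, 0001-, 001-0, 0010-, 1-101, 11--1, 1101-
Minterm coverage:
  m1 ⊆ 00-01,000-1
  m2 ⊆ 00-10,0001-
  m3 ⊆ --011,000-1,0001-
  m4 ⊆ 0-100,001-0,0010-
  m6 ⊆ -0110,00-10,001-0
  m11 ⊆ --011,-1-11
  m15 ⊆ -1-11 [E]
  m19 ⊆ --011 [E]
  m21 ⊆ -0101,1-101
  m22 ⊆ -0110 [E]
  m25 ⊆ 11--1 [E]
  m26 ⊆ 1101- [E]
  m27 ⊆ --011,-1-11,11--1,1101-
E = {--011, -0110, -1-11, 11--1, 1101-}

NO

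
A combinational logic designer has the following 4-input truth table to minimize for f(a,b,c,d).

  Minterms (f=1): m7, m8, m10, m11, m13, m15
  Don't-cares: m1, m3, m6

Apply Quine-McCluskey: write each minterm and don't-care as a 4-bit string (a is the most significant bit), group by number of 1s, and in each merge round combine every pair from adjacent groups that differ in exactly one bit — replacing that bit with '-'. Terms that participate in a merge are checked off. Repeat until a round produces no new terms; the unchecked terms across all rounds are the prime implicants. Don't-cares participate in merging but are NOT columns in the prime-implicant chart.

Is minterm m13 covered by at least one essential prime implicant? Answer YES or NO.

YES

[col 0] 0001*, 0011*, 0110*, 0111*, 1000*, 1010*, 1011*, 1101*, 1111*
[col 1] -011*, -111*, 0-11*, 00-1, 011-, 1-11*, 10-0, 101-, 11-1
[col 2] --11
Prime implicants: --11, 00-1, 011-, 10-0, 101-, 11-1
PI chart (minterm → PIs covering it):
  7 | --11,011-
  8 | 10-0  (sole → essential)
  10 | 10-0,101-
  11 | --11,101-
  13 | 11-1  (sole → essential)
  15 | --11,11-1
Essential prime implicants: 10-0, 11-1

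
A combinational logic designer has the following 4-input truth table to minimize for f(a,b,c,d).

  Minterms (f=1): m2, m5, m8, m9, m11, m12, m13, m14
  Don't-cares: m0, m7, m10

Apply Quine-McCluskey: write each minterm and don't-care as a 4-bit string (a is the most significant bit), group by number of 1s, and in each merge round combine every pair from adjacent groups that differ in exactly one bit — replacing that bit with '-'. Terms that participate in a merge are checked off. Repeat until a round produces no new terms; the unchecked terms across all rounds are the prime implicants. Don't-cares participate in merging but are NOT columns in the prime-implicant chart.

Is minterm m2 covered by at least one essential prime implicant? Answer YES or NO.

Round 0: 0000✓ 0010✓ 0101✓ 0111✓ 1000✓ 1001✓ 1010✓ 1011✓ 1100✓ 1101✓ 1110✓
Round 1: -000✓ -010✓ -101 00-0✓ 01-1 1-00✓ 1-01✓ 1-10✓ 10-0✓ 10-1✓ 100-✓ 101-✓ 11-0✓ 110-✓
Round 2: -0-0 1--0 1-0- 10--
PIs = {-0-0, -101, 01-1, 1--0, 1-0-, 10--}
Coverage chart:
  m2: -0-0 ←essential
  m5: -101,01-1
  m8: -0-0,1--0,1-0-,10--
  m9: 1-0-,10--
  m11: 10-- ←essential
  m12: 1--0,1-0-
  m13: -101,1-0-
  m14: 1--0 ←essential
Essential: -0-0, 1--0, 10--

YES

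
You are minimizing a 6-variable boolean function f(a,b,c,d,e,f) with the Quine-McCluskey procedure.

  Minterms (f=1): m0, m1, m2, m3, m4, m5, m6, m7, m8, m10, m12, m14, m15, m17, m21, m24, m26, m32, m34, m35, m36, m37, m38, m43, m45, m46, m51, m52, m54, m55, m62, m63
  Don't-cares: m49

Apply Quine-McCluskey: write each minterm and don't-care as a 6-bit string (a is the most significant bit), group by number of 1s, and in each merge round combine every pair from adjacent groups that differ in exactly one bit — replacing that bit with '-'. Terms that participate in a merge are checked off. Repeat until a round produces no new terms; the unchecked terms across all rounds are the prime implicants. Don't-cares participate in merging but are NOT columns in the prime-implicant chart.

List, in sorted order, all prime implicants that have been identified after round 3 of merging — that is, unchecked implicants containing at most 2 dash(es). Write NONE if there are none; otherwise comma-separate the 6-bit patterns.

-0-110, -0001-, -0010-, -10001, 0-0-01, 0-10-0, 00-11-, 1--110, 1-0011, 1-01-0, 10-011, 10-101, 11-11-, 110-11, 1100-1

size-2^0 implicants → 000000(✓)  000001(✓)  000010(✓)  000011(✓)  000100(✓)  000101(✓)  000110(✓)  000111(✓)  001000(✓)  001010(✓)  001100(✓)  001110(✓)  001111(✓)  010001(✓)  010101(✓)  011000(✓)  011010(✓)  100000(✓)  100010(✓)  100011(✓)  100100(✓)  100101(✓)  100110(✓)  101011(✓)  101101(✓)  101110(✓)  110001(✓)  110011(✓)  110100(✓)  110110(✓)  110111(✓)  111110(✓)  111111(✓)
size-2^1 implicants → -00000(✓)  -00010(✓)  -00011(✓)  -00100(✓)  -00101(✓)  -00110(✓)  -01110(✓)  -10001  0-0001(✓)  0-0101(✓)  0-1000(✓)  0-1010(✓)  00-000(✓)  00-010(✓)  00-100(✓)  00-110(✓)  00-111(✓)  000-00(✓)  000-01(✓)  000-10(✓)  000-11(✓)  0000-0(✓)  0000-1(✓)  00000-(✓)  00001-(✓)  0001-0(✓)  0001-1(✓)  00010-(✓)  00011-(✓)  001-00(✓)  001-10(✓)  0010-0(✓)  0011-0(✓)  00111-(✓)  010-01(✓)  0110-0(✓)  1-0011  1-0100(✓)  1-0110(✓)  1-1110(✓)  10-011  10-101  10-110(✓)  100-00(✓)  100-10(✓)  1000-0(✓)  10001-(✓)  1001-0(✓)  10010-(✓)  11-110(✓)  11-111(✓)  110-11  1100-1  1101-0(✓)  11011-(✓)  11111-(✓)
size-2^2 implicants → -0-110  -00-00(✓)  -00-10(✓)  -000-0(✓)  -0001-  -001-0(✓)  -0010-  0-0-01  0-10-0  00--00(✓)  00--10(✓)  00-0-0(✓)  00-1-0(✓)  00-11-  000--0(✓)  000--1(✓)  000-0-(✓)  000-1-(✓)  0000--(✓)  0001--(✓)  001--0(✓)  1--110  1-01-0  100--0(✓)  11-11-
size-2^3 implicants → -00--0  00---0  000---
Unchecked terms (primes): -0-110, -00--0, -0001-, -0010-, -10001, 0-0-01, 0-10-0, 00---0, 00-11-, 000---, 1--110, 1-0011, 1-01-0, 10-011, 10-101, 11-11-, 110-11, 1100-1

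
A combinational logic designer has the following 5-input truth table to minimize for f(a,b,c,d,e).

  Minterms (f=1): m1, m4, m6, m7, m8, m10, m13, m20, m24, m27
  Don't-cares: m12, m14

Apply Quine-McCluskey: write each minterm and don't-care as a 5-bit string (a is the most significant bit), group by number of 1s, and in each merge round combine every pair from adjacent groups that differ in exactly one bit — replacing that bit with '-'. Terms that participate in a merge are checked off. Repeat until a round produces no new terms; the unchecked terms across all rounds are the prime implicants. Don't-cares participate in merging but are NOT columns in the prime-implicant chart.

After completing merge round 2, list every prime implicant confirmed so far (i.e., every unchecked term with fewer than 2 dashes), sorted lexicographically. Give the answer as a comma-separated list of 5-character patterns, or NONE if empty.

-0100, -1000, 00001, 0011-, 0110-, 11011

[col 0] 00001, 00100*, 00110*, 00111*, 01000*, 01010*, 01100*, 01101*, 01110*, 10100*, 11000*, 11011
[col 1] -0100, -1000, 0-100*, 0-110*, 001-0*, 0011-, 01-00*, 01-10*, 010-0*, 011-0*, 0110-
[col 2] 0-1-0, 01--0
Prime implicants: -0100, -1000, 0-1-0, 00001, 0011-, 01--0, 0110-, 11011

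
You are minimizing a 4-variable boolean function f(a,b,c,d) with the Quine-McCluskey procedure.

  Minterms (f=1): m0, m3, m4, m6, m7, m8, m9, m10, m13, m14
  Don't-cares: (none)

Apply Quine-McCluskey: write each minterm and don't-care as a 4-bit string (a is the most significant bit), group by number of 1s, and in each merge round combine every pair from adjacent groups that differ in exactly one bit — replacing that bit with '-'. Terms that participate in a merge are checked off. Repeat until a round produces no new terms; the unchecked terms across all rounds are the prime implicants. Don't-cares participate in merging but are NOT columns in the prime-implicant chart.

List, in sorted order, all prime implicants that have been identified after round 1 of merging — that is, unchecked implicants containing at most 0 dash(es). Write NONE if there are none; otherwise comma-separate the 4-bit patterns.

size-2^0 implicants → 0000(✓)  0011(✓)  0100(✓)  0110(✓)  0111(✓)  1000(✓)  1001(✓)  1010(✓)  1101(✓)  1110(✓)
size-2^1 implicants → -000  -110  0-00  0-11  01-0  011-  1-01  1-10  10-0  100-
Unchecked terms (primes): -000, -110, 0-00, 0-11, 01-0, 011-, 1-01, 1-10, 10-0, 100-

NONE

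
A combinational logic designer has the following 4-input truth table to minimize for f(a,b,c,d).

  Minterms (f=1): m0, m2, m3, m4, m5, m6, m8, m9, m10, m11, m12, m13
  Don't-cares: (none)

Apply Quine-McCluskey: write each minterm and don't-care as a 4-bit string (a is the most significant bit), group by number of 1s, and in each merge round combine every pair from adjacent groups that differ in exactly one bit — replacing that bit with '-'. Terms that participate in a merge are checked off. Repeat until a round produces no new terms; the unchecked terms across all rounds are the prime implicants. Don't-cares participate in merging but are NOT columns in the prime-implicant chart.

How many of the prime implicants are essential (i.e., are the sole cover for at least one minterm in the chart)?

Round 0: 0000✓ 0010✓ 0011✓ 0100✓ 0101✓ 0110✓ 1000✓ 1001✓ 1010✓ 1011✓ 1100✓ 1101✓
Round 1: -000✓ -010✓ -011✓ -100✓ -101✓ 0-00✓ 0-10✓ 00-0✓ 001-✓ 01-0✓ 010-✓ 1-00✓ 1-01✓ 10-0✓ 10-1✓ 100-✓ 101-✓ 110-✓
Round 2: --00 -0-0 -01- -10- 0--0 1-0- 10--
PIs = {--00, -0-0, -01-, -10-, 0--0, 1-0-, 10--}
Coverage chart:
  m0: --00,-0-0,0--0
  m2: -0-0,-01-,0--0
  m3: -01- ←essential
  m4: --00,-10-,0--0
  m5: -10- ←essential
  m6: 0--0 ←essential
  m8: --00,-0-0,1-0-,10--
  m9: 1-0-,10--
  m10: -0-0,-01-,10--
  m11: -01-,10--
  m12: --00,-10-,1-0-
  m13: -10-,1-0-
Essential: -01-, -10-, 0--0

3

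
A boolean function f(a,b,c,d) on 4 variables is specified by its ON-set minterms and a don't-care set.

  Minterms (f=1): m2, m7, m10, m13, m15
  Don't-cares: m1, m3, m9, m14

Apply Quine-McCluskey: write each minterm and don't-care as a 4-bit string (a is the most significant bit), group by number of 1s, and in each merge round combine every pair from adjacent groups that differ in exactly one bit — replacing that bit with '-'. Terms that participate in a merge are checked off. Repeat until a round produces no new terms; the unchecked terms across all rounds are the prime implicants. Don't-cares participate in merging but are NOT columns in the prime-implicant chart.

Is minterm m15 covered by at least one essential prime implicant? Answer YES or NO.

NO

[col 0] 0001*, 0010*, 0011*, 0111*, 1001*, 1010*, 1101*, 1110*, 1111*
[col 1] -001, -010, -111, 0-11, 00-1, 001-, 1-01, 1-10, 11-1, 111-
Prime implicants: -001, -010, -111, 0-11, 00-1, 001-, 1-01, 1-10, 11-1, 111-
PI chart (minterm → PIs covering it):
  2 | -010,001-
  7 | -111,0-11
  10 | -010,1-10
  13 | 1-01,11-1
  15 | -111,11-1,111-
(no essential prime implicants)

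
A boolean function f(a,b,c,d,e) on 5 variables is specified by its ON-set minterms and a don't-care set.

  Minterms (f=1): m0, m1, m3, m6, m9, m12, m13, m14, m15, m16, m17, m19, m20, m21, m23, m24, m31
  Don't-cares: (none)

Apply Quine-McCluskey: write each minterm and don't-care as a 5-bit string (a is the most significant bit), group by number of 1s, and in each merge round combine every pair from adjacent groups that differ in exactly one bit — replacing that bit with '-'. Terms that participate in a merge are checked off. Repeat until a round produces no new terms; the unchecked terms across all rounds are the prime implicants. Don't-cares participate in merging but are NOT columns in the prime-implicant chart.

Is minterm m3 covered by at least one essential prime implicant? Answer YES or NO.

YES

[col 0] 00000*, 00001*, 00011*, 00110*, 01001*, 01100*, 01101*, 01110*, 01111*, 10000*, 10001*, 10011*, 10100*, 10101*, 10111*, 11000*, 11111*
[col 1] -0000*, -0001*, -0011*, -1111, 0-001, 0-110, 000-1*, 0000-*, 01-01, 011-0*, 011-1*, 0110-*, 0111-*, 1-000, 1-111, 10-00*, 10-01*, 10-11*, 100-1*, 1000-*, 101-1*, 1010-*
[col 2] -00-1, -000-, 011--, 10--1, 10-0-
Prime implicants: -00-1, -000-, -1111, 0-001, 0-110, 01-01, 011--, 1-000, 1-111, 10--1, 10-0-
PI chart (minterm → PIs covering it):
  0 | -000-  (sole → essential)
  1 | -00-1,-000-,0-001
  3 | -00-1  (sole → essential)
  6 | 0-110  (sole → essential)
  9 | 0-001,01-01
  12 | 011--  (sole → essential)
  13 | 01-01,011--
  14 | 0-110,011--
  15 | -1111,011--
  16 | -000-,1-000,10-0-
  17 | -00-1,-000-,10--1,10-0-
  19 | -00-1,10--1
  20 | 10-0-  (sole → essential)
  21 | 10--1,10-0-
  23 | 1-111,10--1
  24 | 1-000  (sole → essential)
  31 | -1111,1-111
Essential prime implicants: -00-1, -000-, 0-110, 011--, 1-000, 10-0-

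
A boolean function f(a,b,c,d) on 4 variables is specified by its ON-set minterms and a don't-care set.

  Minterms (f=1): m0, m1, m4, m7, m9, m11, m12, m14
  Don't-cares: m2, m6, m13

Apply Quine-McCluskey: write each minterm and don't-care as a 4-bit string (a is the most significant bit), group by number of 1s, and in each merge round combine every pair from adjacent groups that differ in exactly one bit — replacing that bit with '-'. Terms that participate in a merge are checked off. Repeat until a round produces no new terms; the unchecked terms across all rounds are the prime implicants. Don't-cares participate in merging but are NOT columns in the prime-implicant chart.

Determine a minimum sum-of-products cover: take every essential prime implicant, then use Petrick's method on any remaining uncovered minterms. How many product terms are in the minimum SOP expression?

4

size-2^0 implicants → 0000(✓)  0001(✓)  0010(✓)  0100(✓)  0110(✓)  0111(✓)  1001(✓)  1011(✓)  1100(✓)  1101(✓)  1110(✓)
size-2^1 implicants → -001  -100(✓)  -110(✓)  0-00(✓)  0-10(✓)  00-0(✓)  000-  01-0(✓)  011-  1-01  10-1  11-0(✓)  110-
size-2^2 implicants → -1-0  0--0
Unchecked terms (primes): -001, -1-0, 0--0, 000-, 011-, 1-01, 10-1, 110-
Minterm coverage:
  m0 ⊆ 0--0,000-
  m1 ⊆ -001,000-
  m4 ⊆ -1-0,0--0
  m7 ⊆ 011- [E]
  m9 ⊆ -001,1-01,10-1
  m11 ⊆ 10-1 [E]
  m12 ⊆ -1-0,110-
  m14 ⊆ -1-0 [E]
E = {-1-0, 011-, 10-1}
Petrick residual → 000-
Cover = bd' + a'b'c' + a'bc + ab'd  |cover|=4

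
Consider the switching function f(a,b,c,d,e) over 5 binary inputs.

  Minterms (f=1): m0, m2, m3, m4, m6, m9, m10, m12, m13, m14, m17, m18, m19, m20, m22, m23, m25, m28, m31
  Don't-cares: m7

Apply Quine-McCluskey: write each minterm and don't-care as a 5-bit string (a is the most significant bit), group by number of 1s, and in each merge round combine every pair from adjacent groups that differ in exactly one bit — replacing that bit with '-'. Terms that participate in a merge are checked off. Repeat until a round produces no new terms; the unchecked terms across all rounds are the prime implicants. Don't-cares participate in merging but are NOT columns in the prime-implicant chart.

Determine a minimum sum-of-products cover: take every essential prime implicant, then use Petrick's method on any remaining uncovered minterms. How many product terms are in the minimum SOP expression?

Round 0: 00000✓ 00010✓ 00011✓ 00100✓ 00110✓ 00111✓ 01001✓ 01010✓ 01100✓ 01101✓ 01110✓ 10001✓ 10010✓ 10011✓ 10100✓ 10110✓ 10111✓ 11001✓ 11100✓ 11111✓
Round 1: -0010✓ -0011✓ -0100✓ -0110✓ -0111✓ -1001 -1100✓ 0-010✓ 0-100✓ 0-110✓ 00-00✓ 00-10✓ 00-11✓ 000-0✓ 0001-✓ 001-0✓ 0011-✓ 01-01 01-10✓ 011-0✓ 0110- 1-001 1-100✓ 1-111 10-10✓ 10-11✓ 100-1 1001-✓ 101-0✓ 1011-✓
Round 2: --100 -0-10✓ -0-11✓ -001-✓ -01-0 -011-✓ 0--10 0-1-0 00--0 00-1-✓ 10-1-✓
Round 3: -0-1-
PIs = {--100, -0-1-, -01-0, -1001, 0--10, 0-1-0, 00--0, 01-01, 0110-, 1-001, 1-111, 100-1}
Coverage chart:
  m0: 00--0 ←essential
  m2: -0-1-,0--10,00--0
  m3: -0-1- ←essential
  m4: --100,-01-0,0-1-0,00--0
  m6: -0-1-,-01-0,0--10,0-1-0,00--0
  m9: -1001,01-01
  m10: 0--10 ←essential
  m12: --100,0-1-0,0110-
  m13: 01-01,0110-
  m14: 0--10,0-1-0
  m17: 1-001,100-1
  m18: -0-1- ←essential
  m19: -0-1-,100-1
  m20: --100,-01-0
  m22: -0-1-,-01-0
  m23: -0-1-,1-111
  m25: -1001,1-001
  m28: --100 ←essential
  m31: 1-111 ←essential
Essential: --100, -0-1-, 0--10, 00--0, 1-111
Petrick residual → 01-01, 1-001
Min cover (7 terms): cd'e' + b'd + a'de' + a'b'e' + a'bd'e + ac'd'e + acde

7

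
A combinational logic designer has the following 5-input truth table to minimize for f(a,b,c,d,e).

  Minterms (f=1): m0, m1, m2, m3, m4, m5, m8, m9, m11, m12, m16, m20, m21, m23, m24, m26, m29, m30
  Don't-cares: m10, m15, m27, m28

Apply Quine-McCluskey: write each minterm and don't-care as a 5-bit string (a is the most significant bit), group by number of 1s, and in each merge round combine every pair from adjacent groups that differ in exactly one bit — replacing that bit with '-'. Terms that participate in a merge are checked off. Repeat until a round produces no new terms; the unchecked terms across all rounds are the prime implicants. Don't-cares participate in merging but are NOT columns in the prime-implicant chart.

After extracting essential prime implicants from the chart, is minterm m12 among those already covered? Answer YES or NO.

YES

size-2^0 implicants → 00000(✓)  00001(✓)  00010(✓)  00011(✓)  00100(✓)  00101(✓)  01000(✓)  01001(✓)  01010(✓)  01011(✓)  01100(✓)  01111(✓)  10000(✓)  10100(✓)  10101(✓)  10111(✓)  11000(✓)  11010(✓)  11011(✓)  11100(✓)  11101(✓)  11110(✓)
size-2^1 implicants → -0000(✓)  -0100(✓)  -0101(✓)  -1000(✓)  -1010(✓)  -1011(✓)  -1100(✓)  0-000(✓)  0-001(✓)  0-010(✓)  0-011(✓)  0-100(✓)  00-00(✓)  00-01(✓)  000-0(✓)  000-1(✓)  0000-(✓)  0001-(✓)  0010-(✓)  01-00(✓)  01-11  010-0(✓)  010-1(✓)  0100-(✓)  0101-(✓)  1-000(✓)  1-100(✓)  1-101(✓)  10-00(✓)  101-1  1010-(✓)  11-00(✓)  11-10(✓)  110-0(✓)  1101-(✓)  111-0(✓)  1110-(✓)
size-2^2 implicants → --000(✓)  --100(✓)  -0-00(✓)  -010-  -1-00(✓)  -10-0  -101-  0--00(✓)  0-0-0(✓)  0-0-1(✓)  0-00-(✓)  0-01-(✓)  00-0-  000--(✓)  010--(✓)  1--00(✓)  1-10-  11--0
size-2^3 implicants → ---00  0-0--
Unchecked terms (primes): ---00, -010-, -10-0, -101-, 0-0--, 00-0-, 01-11, 1-10-, 101-1, 11--0
Minterm coverage:
  m0 ⊆ ---00,0-0--,00-0-
  m1 ⊆ 0-0--,00-0-
  m2 ⊆ 0-0-- [E]
  m3 ⊆ 0-0-- [E]
  m4 ⊆ ---00,-010-,00-0-
  m5 ⊆ -010-,00-0-
  m8 ⊆ ---00,-10-0,0-0--
  m9 ⊆ 0-0-- [E]
  m11 ⊆ -101-,0-0--,01-11
  m12 ⊆ ---00 [E]
  m16 ⊆ ---00 [E]
  m20 ⊆ ---00,-010-,1-10-
  m21 ⊆ -010-,1-10-,101-1
  m23 ⊆ 101-1 [E]
  m24 ⊆ ---00,-10-0,11--0
  m26 ⊆ -10-0,-101-,11--0
  m29 ⊆ 1-10- [E]
  m30 ⊆ 11--0 [E]
E = {---00, 0-0--, 1-10-, 101-1, 11--0}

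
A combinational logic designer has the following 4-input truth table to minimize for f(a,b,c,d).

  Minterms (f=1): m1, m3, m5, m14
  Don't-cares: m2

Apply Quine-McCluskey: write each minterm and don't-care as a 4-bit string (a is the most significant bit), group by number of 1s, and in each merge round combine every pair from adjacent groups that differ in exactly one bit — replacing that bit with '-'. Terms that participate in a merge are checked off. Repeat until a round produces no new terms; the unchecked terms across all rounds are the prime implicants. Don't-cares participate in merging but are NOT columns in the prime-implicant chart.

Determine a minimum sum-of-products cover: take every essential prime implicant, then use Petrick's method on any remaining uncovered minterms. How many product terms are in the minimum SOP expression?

[col 0] 0001*, 0010*, 0011*, 0101*, 1110
[col 1] 0-01, 00-1, 001-
Prime implicants: 0-01, 00-1, 001-, 1110
PI chart (minterm → PIs covering it):
  1 | 0-01,00-1
  3 | 00-1,001-
  5 | 0-01  (sole → essential)
  14 | 1110  (sole → essential)
Essential prime implicants: 0-01, 1110
Petrick residual → 00-1
Minimum SOP uses 3 PIs: a'c'd + a'b'd + abcd'

3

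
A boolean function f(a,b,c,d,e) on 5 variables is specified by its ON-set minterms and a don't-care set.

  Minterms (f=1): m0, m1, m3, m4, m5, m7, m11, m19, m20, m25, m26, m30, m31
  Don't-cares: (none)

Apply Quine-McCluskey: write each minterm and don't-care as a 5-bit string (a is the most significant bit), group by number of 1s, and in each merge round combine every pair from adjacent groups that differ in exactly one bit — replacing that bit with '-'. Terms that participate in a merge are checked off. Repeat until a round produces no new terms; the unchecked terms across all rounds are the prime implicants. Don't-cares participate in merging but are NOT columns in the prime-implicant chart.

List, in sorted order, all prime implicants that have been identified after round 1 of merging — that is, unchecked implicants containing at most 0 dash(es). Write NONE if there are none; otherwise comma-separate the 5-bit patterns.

11001

size-2^0 implicants → 00000(✓)  00001(✓)  00011(✓)  00100(✓)  00101(✓)  00111(✓)  01011(✓)  10011(✓)  10100(✓)  11001  11010(✓)  11110(✓)  11111(✓)
size-2^1 implicants → -0011  -0100  0-011  00-00(✓)  00-01(✓)  00-11(✓)  000-1(✓)  0000-(✓)  001-1(✓)  0010-(✓)  11-10  1111-
size-2^2 implicants → 00--1  00-0-
Unchecked terms (primes): -0011, -0100, 0-011, 00--1, 00-0-, 11-10, 11001, 1111-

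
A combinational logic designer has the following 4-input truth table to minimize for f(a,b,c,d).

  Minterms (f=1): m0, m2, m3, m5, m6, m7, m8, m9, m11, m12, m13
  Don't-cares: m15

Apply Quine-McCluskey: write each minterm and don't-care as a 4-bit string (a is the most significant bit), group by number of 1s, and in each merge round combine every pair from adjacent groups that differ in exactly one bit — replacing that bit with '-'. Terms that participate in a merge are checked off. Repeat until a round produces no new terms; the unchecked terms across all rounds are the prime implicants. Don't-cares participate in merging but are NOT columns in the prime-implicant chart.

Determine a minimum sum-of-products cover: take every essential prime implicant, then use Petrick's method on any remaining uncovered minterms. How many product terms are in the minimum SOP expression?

size-2^0 implicants → 0000(✓)  0010(✓)  0011(✓)  0101(✓)  0110(✓)  0111(✓)  1000(✓)  1001(✓)  1011(✓)  1100(✓)  1101(✓)  1111(✓)
size-2^1 implicants → -000  -011(✓)  -101(✓)  -111(✓)  0-10(✓)  0-11(✓)  00-0  001-(✓)  01-1(✓)  011-(✓)  1-00(✓)  1-01(✓)  1-11(✓)  10-1(✓)  100-(✓)  11-1(✓)  110-(✓)
size-2^2 implicants → --11  -1-1  0-1-  1--1  1-0-
Unchecked terms (primes): --11, -000, -1-1, 0-1-, 00-0, 1--1, 1-0-
Minterm coverage:
  m0 ⊆ -000,00-0
  m2 ⊆ 0-1-,00-0
  m3 ⊆ --11,0-1-
  m5 ⊆ -1-1 [E]
  m6 ⊆ 0-1- [E]
  m7 ⊆ --11,-1-1,0-1-
  m8 ⊆ -000,1-0-
  m9 ⊆ 1--1,1-0-
  m11 ⊆ --11,1--1
  m12 ⊆ 1-0- [E]
  m13 ⊆ -1-1,1--1,1-0-
E = {-1-1, 0-1-, 1-0-}
Petrick residual → --11, -000
Cover = cd + b'c'd' + bd + a'c + ac'  |cover|=5

5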